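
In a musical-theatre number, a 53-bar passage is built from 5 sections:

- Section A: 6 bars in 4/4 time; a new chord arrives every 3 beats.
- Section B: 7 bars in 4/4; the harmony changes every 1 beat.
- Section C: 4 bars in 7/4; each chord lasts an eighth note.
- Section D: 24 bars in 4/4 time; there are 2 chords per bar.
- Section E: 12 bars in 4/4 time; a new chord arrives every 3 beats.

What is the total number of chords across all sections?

A has 24 beats and chords last 3 each, so 8 chords.
B has 28 beats and chords last 1 each, so 28 chords.
C has 28 beats and chords last 0.5 each, so 56 chords.
D has 96 beats and chords last 2 each, so 48 chords.
E has 48 beats and chords last 3 each, so 16 chords.
Total: 8 + 28 + 56 + 48 + 16 = 156.

156 chords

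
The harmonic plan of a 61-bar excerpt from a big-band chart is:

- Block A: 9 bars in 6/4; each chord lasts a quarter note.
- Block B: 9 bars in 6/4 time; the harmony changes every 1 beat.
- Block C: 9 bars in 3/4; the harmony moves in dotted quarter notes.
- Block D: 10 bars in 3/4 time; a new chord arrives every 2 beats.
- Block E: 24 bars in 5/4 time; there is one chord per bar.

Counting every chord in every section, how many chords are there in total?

A: 9 bars × 6 beats = 54 beats; 1 beat/chord → 54 chords.
B: 9 bars × 6 beats = 54 beats; 1 beat/chord → 54 chords.
C: 9 bars × 3 beats = 27 beats; 1.5 beats/chord → 18 chords.
D: 10 bars × 3 beats = 30 beats; 2 beats/chord → 15 chords.
E: 24 bars × 5 beats = 120 beats; 5 beats/chord → 24 chords.
Total: 54 + 54 + 18 + 15 + 24 = 165.

165 chords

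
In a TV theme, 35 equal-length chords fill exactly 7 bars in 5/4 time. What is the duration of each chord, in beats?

1 beat

7 bars × 5 beats/bar = 35 beats total.
35 beats ÷ 35 chords = 1 beats per chord.
(That is a quarter note.)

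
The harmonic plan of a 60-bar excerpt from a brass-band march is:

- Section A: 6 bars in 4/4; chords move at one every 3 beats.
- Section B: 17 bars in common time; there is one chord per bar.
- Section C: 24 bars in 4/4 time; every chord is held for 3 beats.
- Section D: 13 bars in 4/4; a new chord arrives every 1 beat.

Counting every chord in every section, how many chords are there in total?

A: 6·4 = 24 beats, 24/3 = 8 chords.
B: 17·4 = 68 beats, 68/4 = 17 chords.
C: 24·4 = 96 beats, 96/3 = 32 chords.
D: 13·4 = 52 beats, 52/1 = 52 chords.
Total: 8 + 17 + 32 + 52 = 109.

109 chords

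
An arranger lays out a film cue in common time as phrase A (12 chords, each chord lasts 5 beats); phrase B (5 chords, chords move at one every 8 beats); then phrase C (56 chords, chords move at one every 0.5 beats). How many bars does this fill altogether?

32 bars

A: 12 × 5 = 60 beats = 15 bars.
B: 5 × 8 = 40 beats = 10 bars.
C: 56 × 0.5 = 28 beats = 7 bars.
Total: 15 + 10 + 7 = 32 bars.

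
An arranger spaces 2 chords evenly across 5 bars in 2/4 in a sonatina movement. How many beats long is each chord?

5 bars × 2 beats/bar = 10 beats total.
10 beats ÷ 2 chords = 5 beats per chord.

5 beats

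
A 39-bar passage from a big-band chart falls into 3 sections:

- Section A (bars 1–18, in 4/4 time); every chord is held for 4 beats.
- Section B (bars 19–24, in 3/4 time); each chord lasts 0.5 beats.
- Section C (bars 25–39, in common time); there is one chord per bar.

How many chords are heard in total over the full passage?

69 chords

A: 18 bars × 4 beats = 72 beats; 4 beats/chord → 18 chords.
B: 6 bars × 3 beats = 18 beats; 0.5 beats/chord → 36 chords.
C: 15 bars × 4 beats = 60 beats; 4 beats/chord → 15 chords.
Total: 18 + 36 + 15 = 69.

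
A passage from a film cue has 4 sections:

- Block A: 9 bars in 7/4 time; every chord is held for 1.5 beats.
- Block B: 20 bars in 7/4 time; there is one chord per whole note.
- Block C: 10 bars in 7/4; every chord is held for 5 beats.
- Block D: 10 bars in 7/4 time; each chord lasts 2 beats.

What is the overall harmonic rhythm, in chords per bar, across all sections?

A: 9 × 7 = 63 beats ÷ 1.5 = 42 chords.
B: 20 × 7 = 140 beats ÷ 4 = 35 chords.
C: 10 × 7 = 70 beats ÷ 5 = 14 chords.
D: 10 × 7 = 70 beats ÷ 2 = 35 chords.
Overall: 126 chords over 49 bars → 126/49 = 18/7 chords per bar.

18/7 chords per bar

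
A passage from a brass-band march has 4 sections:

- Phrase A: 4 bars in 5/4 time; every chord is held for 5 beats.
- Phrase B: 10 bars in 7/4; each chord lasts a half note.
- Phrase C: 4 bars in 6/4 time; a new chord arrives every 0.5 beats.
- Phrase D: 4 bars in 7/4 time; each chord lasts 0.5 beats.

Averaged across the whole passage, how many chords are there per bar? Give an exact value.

A: 4 × 5 = 20 beats ÷ 5 = 4 chords.
B: 10 × 7 = 70 beats ÷ 2 = 35 chords.
C: 4 × 6 = 24 beats ÷ 0.5 = 48 chords.
D: 4 × 7 = 28 beats ÷ 0.5 = 56 chords.
Overall: 143 chords over 22 bars → 143/22 = 6.5 chords per bar.

6.5 chords per bar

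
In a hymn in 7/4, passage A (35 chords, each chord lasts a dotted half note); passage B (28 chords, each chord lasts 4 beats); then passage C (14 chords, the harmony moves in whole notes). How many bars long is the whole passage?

39 bars

A: 35 × 3 = 105 beats = 15 bars.
B: 28 × 4 = 112 beats = 16 bars.
C: 14 × 4 = 56 beats = 8 bars.
Total: 15 + 16 + 8 = 39 bars.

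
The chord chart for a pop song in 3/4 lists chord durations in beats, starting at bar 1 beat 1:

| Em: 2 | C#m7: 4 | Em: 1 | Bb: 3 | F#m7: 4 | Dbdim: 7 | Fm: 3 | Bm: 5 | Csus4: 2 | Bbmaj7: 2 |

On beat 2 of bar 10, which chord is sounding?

Bm

Beat 2 of bar 10 is beat (10−1)×3 + 2 = 29 overall.
Running totals: Em ends at 2, C#m7 ends at 6, Em ends at 7, Bb ends at 10, F#m7 ends at 14, Dbdim ends at 21, Fm ends at 24, Bm ends at 29.
Beat 29 falls within Bm.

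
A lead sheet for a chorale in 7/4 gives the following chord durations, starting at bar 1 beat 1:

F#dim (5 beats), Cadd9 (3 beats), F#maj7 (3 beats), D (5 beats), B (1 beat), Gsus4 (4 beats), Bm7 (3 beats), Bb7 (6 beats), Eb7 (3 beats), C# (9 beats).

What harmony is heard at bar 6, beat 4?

Beat 4 of bar 6 is beat (6−1)×7 + 4 = 39 overall.
Running totals: F#dim ends at 5, Cadd9 ends at 8, F#maj7 ends at 11, D ends at 16, B ends at 17, Gsus4 ends at 21, Bm7 ends at 24, Bb7 ends at 30, Eb7 ends at 33, C# ends at 42.
Beat 39 falls within C#.

C#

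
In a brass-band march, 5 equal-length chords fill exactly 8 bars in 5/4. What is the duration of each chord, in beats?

8 beats

8 bars × 5 beats/bar = 40 beats total.
40 beats ÷ 5 chords = 8 beats per chord.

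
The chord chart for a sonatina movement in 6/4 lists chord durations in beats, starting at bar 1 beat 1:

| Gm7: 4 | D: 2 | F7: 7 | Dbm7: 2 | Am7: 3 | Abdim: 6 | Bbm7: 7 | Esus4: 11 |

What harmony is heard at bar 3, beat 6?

Am7

Beat 6 of bar 3 is beat (3−1)×6 + 6 = 18 overall.
Running totals: Gm7 ends at 4, D ends at 6, F7 ends at 13, Dbm7 ends at 15, Am7 ends at 18.
Beat 18 falls within Am7.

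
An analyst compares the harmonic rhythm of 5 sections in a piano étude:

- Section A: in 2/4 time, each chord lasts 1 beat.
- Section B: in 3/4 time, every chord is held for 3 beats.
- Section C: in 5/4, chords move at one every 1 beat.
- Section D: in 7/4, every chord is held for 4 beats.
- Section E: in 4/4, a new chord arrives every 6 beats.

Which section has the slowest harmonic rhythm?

Section E

A: each chord is 1 beat in 2/4, so 2 per bar.
B: each chord is 3 beats in 3/4, so 1 per bar.
C: each chord is 1 beat in 5/4, so 5 per bar.
D: each chord is 4 beats in 7/4, so 1.75 per bar.
E: each chord is 6 beats in 4/4, so 2/3 per bar.
Slowest is E at 2/3 chords/bar.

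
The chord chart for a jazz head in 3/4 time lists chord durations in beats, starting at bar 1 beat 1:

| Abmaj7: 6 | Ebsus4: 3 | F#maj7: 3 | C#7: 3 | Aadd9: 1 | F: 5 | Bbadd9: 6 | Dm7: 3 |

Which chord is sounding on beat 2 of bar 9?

Bbadd9

Beat 2 of bar 9 is beat (9−1)×3 + 2 = 26 overall.
Running totals: Abmaj7 ends at 6, Ebsus4 ends at 9, F#maj7 ends at 12, C#7 ends at 15, Aadd9 ends at 16, F ends at 21, Bbadd9 ends at 27.
Beat 26 falls within Bbadd9.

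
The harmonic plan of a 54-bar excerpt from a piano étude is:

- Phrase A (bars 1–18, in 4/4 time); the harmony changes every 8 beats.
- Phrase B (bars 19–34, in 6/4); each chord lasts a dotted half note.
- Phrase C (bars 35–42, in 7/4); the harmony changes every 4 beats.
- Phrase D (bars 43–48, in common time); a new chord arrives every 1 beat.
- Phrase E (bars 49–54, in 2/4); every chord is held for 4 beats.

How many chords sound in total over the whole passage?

82 chords

A: 18 bars × 4 beats = 72 beats; 8 beats/chord → 9 chords.
B: 16 bars × 6 beats = 96 beats; 3 beats/chord → 32 chords.
C: 8 bars × 7 beats = 56 beats; 4 beats/chord → 14 chords.
D: 6 bars × 4 beats = 24 beats; 1 beat/chord → 24 chords.
E: 6 bars × 2 beats = 12 beats; 4 beats/chord → 3 chords.
Total: 9 + 32 + 14 + 24 + 3 = 82.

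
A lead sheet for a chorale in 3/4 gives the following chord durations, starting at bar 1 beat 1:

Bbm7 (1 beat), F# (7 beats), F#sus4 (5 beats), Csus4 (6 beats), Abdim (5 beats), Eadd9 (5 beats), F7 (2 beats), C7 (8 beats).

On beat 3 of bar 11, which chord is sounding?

C7

Beat 3 of bar 11 is beat (11−1)×3 + 3 = 33 overall.
Running totals: Bbm7 ends at 1, F# ends at 8, F#sus4 ends at 13, Csus4 ends at 19, Abdim ends at 24, Eadd9 ends at 29, F7 ends at 31, C7 ends at 39.
Beat 33 falls within C7.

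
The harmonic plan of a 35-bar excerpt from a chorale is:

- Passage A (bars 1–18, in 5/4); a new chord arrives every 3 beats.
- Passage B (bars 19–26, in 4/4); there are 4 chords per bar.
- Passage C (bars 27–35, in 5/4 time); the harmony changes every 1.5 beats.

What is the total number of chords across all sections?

A: 18·5 = 90 beats, 90/3 = 30 chords.
B: 8·4 = 32 beats, 32/1 = 32 chords.
C: 9·5 = 45 beats, 45/1.5 = 30 chords.
Total: 30 + 32 + 30 = 92.

92 chords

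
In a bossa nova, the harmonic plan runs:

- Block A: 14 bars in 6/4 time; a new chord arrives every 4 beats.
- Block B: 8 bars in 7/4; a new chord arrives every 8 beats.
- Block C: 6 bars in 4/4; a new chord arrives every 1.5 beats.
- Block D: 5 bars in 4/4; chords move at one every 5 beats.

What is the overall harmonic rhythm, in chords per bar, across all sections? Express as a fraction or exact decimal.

16/11 chords per bar

A: 14 bars of 6 beats is 84 beats; at 4 beats each that's 21 chords.
B: 8 bars of 7 beats is 56 beats; at 8 beats each that's 7 chords.
C: 6 bars of 4 beats is 24 beats; at 1.5 beats each that's 16 chords.
D: 5 bars of 4 beats is 20 beats; at 5 beats each that's 4 chords.
Overall: 48 chords over 33 bars → 48/33 = 16/11 chords per bar.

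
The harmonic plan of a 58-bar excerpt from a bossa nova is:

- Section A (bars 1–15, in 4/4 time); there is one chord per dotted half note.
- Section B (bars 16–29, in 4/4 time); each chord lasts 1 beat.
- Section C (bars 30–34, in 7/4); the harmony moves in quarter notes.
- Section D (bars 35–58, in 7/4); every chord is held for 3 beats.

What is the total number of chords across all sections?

A: 15 bars × 4 beats = 60 beats; 3 beats/chord → 20 chords.
B: 14 bars × 4 beats = 56 beats; 1 beat/chord → 56 chords.
C: 5 bars × 7 beats = 35 beats; 1 beat/chord → 35 chords.
D: 24 bars × 7 beats = 168 beats; 3 beats/chord → 56 chords.
Total: 20 + 56 + 35 + 56 = 167.

167 chords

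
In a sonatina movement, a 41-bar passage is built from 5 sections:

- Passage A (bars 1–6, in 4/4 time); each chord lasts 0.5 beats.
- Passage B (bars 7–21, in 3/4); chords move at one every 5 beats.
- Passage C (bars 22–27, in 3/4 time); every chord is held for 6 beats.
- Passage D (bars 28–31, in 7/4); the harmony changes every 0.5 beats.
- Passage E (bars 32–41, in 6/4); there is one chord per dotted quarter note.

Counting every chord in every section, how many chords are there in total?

A: 6·4 = 24 beats, 24/0.5 = 48 chords.
B: 15·3 = 45 beats, 45/5 = 9 chords.
C: 6·3 = 18 beats, 18/6 = 3 chords.
D: 4·7 = 28 beats, 28/0.5 = 56 chords.
E: 10·6 = 60 beats, 60/1.5 = 40 chords.
Total: 48 + 9 + 3 + 56 + 40 = 156.

156 chords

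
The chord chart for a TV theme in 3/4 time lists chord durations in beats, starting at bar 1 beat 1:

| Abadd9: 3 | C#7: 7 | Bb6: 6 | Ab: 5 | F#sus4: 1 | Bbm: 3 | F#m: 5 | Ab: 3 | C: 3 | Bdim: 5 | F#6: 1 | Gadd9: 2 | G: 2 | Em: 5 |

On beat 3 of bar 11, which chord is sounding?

Beat 3 of bar 11 is beat (11−1)×3 + 3 = 33 overall.
Running totals: Abadd9 ends at 3, C#7 ends at 10, Bb6 ends at 16, Ab ends at 21, F#sus4 ends at 22, Bbm ends at 25, F#m ends at 30, Ab ends at 33.
Beat 33 falls within Ab.

Ab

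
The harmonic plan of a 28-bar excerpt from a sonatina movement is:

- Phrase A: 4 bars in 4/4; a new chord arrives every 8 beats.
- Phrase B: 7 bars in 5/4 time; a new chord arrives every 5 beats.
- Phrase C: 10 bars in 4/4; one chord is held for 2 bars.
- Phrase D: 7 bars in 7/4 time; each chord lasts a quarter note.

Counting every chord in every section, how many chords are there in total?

A: 4 bars × 4 beats = 16 beats; 8 beats/chord → 2 chords.
B: 7 bars × 5 beats = 35 beats; 5 beats/chord → 7 chords.
C: 10 bars × 4 beats = 40 beats; 8 beats/chord → 5 chords.
D: 7 bars × 7 beats = 49 beats; 1 beat/chord → 49 chords.
Total: 2 + 7 + 5 + 49 = 63.

63 chords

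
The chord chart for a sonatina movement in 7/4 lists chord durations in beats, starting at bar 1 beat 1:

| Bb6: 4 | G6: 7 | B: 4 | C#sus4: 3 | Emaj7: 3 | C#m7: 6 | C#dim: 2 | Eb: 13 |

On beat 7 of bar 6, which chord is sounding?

Eb

Beat 7 of bar 6 is beat (6−1)×7 + 7 = 42 overall.
Running totals: Bb6 ends at 4, G6 ends at 11, B ends at 15, C#sus4 ends at 18, Emaj7 ends at 21, C#m7 ends at 27, C#dim ends at 29, Eb ends at 42.
Beat 42 falls within Eb.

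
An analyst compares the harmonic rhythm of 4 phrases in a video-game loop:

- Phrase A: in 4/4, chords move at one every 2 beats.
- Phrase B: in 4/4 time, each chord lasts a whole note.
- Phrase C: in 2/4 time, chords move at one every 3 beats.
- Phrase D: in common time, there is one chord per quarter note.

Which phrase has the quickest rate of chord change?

Phrase D

A: 4/2 = 2 chords/bar.
B: 4/4 = 1 chord/bar.
C: 2/3 = 2/3 chords/bar.
D: 4/1 = 4 chords/bar.
Fastest is D at 4 chords/bar.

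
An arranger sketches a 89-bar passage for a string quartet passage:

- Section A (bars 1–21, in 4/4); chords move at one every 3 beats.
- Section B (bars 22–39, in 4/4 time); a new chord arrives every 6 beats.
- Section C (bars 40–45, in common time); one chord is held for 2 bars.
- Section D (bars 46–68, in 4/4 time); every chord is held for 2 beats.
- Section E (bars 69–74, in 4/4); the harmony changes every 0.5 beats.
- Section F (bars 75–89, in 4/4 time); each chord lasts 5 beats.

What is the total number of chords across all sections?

A: 21·4 = 84 beats, 84/3 = 28 chords.
B: 18·4 = 72 beats, 72/6 = 12 chords.
C: 6·4 = 24 beats, 24/8 = 3 chords.
D: 23·4 = 92 beats, 92/2 = 46 chords.
E: 6·4 = 24 beats, 24/0.5 = 48 chords.
F: 15·4 = 60 beats, 60/5 = 12 chords.
Total: 28 + 12 + 3 + 46 + 48 + 12 = 149.

149 chords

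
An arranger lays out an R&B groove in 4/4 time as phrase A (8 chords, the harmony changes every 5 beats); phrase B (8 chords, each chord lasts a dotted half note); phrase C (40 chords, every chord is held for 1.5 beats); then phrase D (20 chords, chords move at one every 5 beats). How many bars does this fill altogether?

56 bars

A: 8 × 5 = 40 beats = 10 bars.
B: 8 × 3 = 24 beats = 6 bars.
C: 40 × 1.5 = 60 beats = 15 bars.
D: 20 × 5 = 100 beats = 25 bars.
Total: 10 + 6 + 15 + 25 = 56 bars.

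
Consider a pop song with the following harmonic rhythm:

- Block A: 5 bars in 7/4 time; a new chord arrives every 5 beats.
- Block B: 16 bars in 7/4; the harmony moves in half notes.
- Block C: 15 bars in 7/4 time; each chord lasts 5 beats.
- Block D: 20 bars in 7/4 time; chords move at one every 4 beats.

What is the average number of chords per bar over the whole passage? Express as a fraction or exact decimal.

2.125 chords per bar

A: 5 × 7 = 35 beats ÷ 5 = 7 chords.
B: 16 × 7 = 112 beats ÷ 2 = 56 chords.
C: 15 × 7 = 105 beats ÷ 5 = 21 chords.
D: 20 × 7 = 140 beats ÷ 4 = 35 chords.
Overall: 119 chords over 56 bars → 119/56 = 2.125 chords per bar.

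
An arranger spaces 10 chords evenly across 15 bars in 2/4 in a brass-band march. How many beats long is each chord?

15 bars × 2 beats/bar = 30 beats total.
30 beats ÷ 10 chords = 3 beats per chord.
(That is a dotted half note.)

3 beats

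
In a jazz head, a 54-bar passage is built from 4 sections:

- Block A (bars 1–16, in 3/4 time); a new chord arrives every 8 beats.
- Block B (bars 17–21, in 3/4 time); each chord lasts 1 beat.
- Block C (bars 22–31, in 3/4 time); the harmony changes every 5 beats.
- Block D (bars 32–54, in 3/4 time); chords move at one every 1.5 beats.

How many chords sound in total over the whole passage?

73 chords

A has 48 beats and chords last 8 each, so 6 chords.
B has 15 beats and chords last 1 each, so 15 chords.
C has 30 beats and chords last 5 each, so 6 chords.
D has 69 beats and chords last 1.5 each, so 46 chords.
Total: 6 + 15 + 6 + 46 = 73.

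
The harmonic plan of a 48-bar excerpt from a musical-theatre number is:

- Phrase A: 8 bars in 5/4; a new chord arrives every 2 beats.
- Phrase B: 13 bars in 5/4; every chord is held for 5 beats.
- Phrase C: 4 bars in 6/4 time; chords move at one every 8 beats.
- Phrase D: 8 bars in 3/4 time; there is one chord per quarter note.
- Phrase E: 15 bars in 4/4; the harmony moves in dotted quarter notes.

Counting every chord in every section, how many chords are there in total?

A: 8 bars × 5 beats = 40 beats; 2 beats/chord → 20 chords.
B: 13 bars × 5 beats = 65 beats; 5 beats/chord → 13 chords.
C: 4 bars × 6 beats = 24 beats; 8 beats/chord → 3 chords.
D: 8 bars × 3 beats = 24 beats; 1 beat/chord → 24 chords.
E: 15 bars × 4 beats = 60 beats; 1.5 beats/chord → 40 chords.
Total: 20 + 13 + 3 + 24 + 40 = 100.

100 chords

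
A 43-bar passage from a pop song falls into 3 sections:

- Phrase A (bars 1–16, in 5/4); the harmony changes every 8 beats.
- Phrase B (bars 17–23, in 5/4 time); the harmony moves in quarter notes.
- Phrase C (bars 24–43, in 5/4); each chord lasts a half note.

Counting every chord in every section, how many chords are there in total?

A: 16·5 = 80 beats, 80/8 = 10 chords.
B: 7·5 = 35 beats, 35/1 = 35 chords.
C: 20·5 = 100 beats, 100/2 = 50 chords.
Total: 10 + 35 + 50 = 95.

95 chords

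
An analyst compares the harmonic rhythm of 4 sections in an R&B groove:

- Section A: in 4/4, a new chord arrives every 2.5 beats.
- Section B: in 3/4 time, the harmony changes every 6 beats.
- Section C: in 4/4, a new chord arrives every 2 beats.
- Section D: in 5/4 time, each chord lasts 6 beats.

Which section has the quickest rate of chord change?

A: 4 beats/bar ÷ 2.5 beats/chord = 1.6 chords/bar.
B: 3 beats/bar ÷ 6 beats/chord = 0.5 chords/bar.
C: 4 beats/bar ÷ 2 beats/chord = 2 chords/bar.
D: 5 beats/bar ÷ 6 beats/chord = 5/6 chords/bar.
Fastest is C at 2 chords/bar.

Section C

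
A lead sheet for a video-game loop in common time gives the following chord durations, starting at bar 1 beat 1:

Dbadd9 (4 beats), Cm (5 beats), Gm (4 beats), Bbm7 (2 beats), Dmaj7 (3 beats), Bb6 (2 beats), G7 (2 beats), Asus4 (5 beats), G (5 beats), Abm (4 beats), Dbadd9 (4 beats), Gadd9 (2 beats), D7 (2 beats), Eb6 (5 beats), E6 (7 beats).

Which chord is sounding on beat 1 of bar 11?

Beat 1 of bar 11 is beat (11−1)×4 + 1 = 41 overall.
Running totals: Dbadd9 ends at 4, Cm ends at 9, Gm ends at 13, Bbm7 ends at 15, Dmaj7 ends at 18, Bb6 ends at 20, G7 ends at 22, Asus4 ends at 27, G ends at 32, Abm ends at 36, Dbadd9 ends at 40, Gadd9 ends at 42.
Beat 41 falls within Gadd9.

Gadd9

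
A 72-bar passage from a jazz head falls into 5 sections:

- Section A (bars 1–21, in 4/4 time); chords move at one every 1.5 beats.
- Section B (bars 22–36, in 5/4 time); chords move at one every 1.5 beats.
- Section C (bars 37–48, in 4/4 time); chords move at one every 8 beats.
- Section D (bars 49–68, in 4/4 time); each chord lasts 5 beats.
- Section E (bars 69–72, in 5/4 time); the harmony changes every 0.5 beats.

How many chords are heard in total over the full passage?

A: 21 bars × 4 beats = 84 beats; 1.5 beats/chord → 56 chords.
B: 15 bars × 5 beats = 75 beats; 1.5 beats/chord → 50 chords.
C: 12 bars × 4 beats = 48 beats; 8 beats/chord → 6 chords.
D: 20 bars × 4 beats = 80 beats; 5 beats/chord → 16 chords.
E: 4 bars × 5 beats = 20 beats; 0.5 beats/chord → 40 chords.
Total: 56 + 50 + 6 + 16 + 40 = 168.

168 chords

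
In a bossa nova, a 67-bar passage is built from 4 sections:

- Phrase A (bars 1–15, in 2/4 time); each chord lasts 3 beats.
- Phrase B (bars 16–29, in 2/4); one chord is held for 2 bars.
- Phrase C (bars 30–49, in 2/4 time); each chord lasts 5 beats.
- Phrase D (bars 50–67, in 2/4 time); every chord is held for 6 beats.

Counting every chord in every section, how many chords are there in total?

A: 15·2 = 30 beats, 30/3 = 10 chords.
B: 14·2 = 28 beats, 28/4 = 7 chords.
C: 20·2 = 40 beats, 40/5 = 8 chords.
D: 18·2 = 36 beats, 36/6 = 6 chords.
Total: 10 + 7 + 8 + 6 = 31.

31 chords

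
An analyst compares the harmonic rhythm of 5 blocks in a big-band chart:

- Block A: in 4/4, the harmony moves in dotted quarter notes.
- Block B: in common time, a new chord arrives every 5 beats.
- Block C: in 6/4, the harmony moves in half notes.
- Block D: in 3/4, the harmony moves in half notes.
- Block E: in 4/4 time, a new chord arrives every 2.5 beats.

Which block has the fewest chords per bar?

Block B

A: 4/1.5 = 8/3 chords/bar.
B: 4/5 = 0.8 chords/bar.
C: 6/2 = 3 chords/bar.
D: 3/2 = 1.5 chords/bar.
E: 4/2.5 = 1.6 chords/bar.
Slowest is B at 0.8 chords/bar.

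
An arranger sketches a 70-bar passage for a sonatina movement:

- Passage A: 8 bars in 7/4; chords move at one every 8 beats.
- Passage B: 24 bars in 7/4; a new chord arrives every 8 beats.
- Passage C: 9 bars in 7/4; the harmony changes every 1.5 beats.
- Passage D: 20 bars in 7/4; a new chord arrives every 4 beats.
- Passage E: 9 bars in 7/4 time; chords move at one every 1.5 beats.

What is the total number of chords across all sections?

A: 8 bars × 7 beats = 56 beats; 8 beats/chord → 7 chords.
B: 24 bars × 7 beats = 168 beats; 8 beats/chord → 21 chords.
C: 9 bars × 7 beats = 63 beats; 1.5 beats/chord → 42 chords.
D: 20 bars × 7 beats = 140 beats; 4 beats/chord → 35 chords.
E: 9 bars × 7 beats = 63 beats; 1.5 beats/chord → 42 chords.
Total: 7 + 21 + 42 + 35 + 42 = 147.

147 chords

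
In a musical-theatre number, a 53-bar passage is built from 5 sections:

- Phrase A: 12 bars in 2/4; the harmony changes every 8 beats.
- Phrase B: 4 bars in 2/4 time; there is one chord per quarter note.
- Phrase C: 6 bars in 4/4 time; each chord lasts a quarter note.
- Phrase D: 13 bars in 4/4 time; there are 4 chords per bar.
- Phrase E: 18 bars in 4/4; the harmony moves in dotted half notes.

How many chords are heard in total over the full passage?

111 chords

A: 12 bars × 2 beats = 24 beats; 8 beats/chord → 3 chords.
B: 4 bars × 2 beats = 8 beats; 1 beat/chord → 8 chords.
C: 6 bars × 4 beats = 24 beats; 1 beat/chord → 24 chords.
D: 13 bars × 4 beats = 52 beats; 1 beat/chord → 52 chords.
E: 18 bars × 4 beats = 72 beats; 3 beats/chord → 24 chords.
Total: 3 + 8 + 24 + 52 + 24 = 111.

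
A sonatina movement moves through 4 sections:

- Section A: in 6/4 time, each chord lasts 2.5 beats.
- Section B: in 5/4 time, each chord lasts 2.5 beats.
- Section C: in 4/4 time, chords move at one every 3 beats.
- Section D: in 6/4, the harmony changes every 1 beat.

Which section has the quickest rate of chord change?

A: 6/2.5 = 2.4 chords/bar.
B: 5/2.5 = 2 chords/bar.
C: 4/3 = 4/3 chords/bar.
D: 6/1 = 6 chords/bar.
Fastest is D at 6 chords/bar.

Section D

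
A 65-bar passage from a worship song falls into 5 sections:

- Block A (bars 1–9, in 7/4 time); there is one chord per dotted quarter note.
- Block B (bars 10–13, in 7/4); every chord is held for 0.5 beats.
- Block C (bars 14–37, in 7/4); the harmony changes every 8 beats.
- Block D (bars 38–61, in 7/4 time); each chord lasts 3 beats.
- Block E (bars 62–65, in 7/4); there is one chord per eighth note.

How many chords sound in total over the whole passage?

A has 63 beats and chords last 1.5 each, so 42 chords.
B has 28 beats and chords last 0.5 each, so 56 chords.
C has 168 beats and chords last 8 each, so 21 chords.
D has 168 beats and chords last 3 each, so 56 chords.
E has 28 beats and chords last 0.5 each, so 56 chords.
Total: 42 + 56 + 21 + 56 + 56 = 231.

231 chords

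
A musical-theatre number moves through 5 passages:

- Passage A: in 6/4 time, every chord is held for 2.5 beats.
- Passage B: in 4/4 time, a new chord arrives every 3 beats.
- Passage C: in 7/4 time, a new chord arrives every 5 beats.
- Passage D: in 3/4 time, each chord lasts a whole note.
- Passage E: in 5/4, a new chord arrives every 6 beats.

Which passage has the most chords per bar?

Passage A

A: each chord is 2.5 beats in 6/4, so 2.4 per bar.
B: each chord is 3 beats in 4/4, so 4/3 per bar.
C: each chord is 5 beats in 7/4, so 1.4 per bar.
D: each chord is 4 beats in 3/4, so 0.75 per bar.
E: each chord is 6 beats in 5/4, so 5/6 per bar.
Fastest is A at 2.4 chords/bar.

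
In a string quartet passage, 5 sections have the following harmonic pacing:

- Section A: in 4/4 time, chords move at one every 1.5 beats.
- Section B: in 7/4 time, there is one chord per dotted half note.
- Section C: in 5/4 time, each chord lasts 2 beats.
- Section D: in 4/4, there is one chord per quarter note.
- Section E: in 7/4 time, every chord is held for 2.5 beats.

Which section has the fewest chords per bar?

A: 4 beats/bar ÷ 1.5 beats/chord = 8/3 chords/bar.
B: 7 beats/bar ÷ 3 beats/chord = 7/3 chords/bar.
C: 5 beats/bar ÷ 2 beats/chord = 2.5 chords/bar.
D: 4 beats/bar ÷ 1 beat/chord = 4 chords/bar.
E: 7 beats/bar ÷ 2.5 beats/chord = 2.8 chords/bar.
Slowest is B at 7/3 chords/bar.

Section B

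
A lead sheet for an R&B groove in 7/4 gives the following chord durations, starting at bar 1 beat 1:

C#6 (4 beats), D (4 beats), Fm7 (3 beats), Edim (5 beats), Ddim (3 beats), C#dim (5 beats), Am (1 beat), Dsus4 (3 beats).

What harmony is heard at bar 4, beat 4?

Am

Beat 4 of bar 4 is beat (4−1)×7 + 4 = 25 overall.
Running totals: C#6 ends at 4, D ends at 8, Fm7 ends at 11, Edim ends at 16, Ddim ends at 19, C#dim ends at 24, Am ends at 25.
Beat 25 falls within Am.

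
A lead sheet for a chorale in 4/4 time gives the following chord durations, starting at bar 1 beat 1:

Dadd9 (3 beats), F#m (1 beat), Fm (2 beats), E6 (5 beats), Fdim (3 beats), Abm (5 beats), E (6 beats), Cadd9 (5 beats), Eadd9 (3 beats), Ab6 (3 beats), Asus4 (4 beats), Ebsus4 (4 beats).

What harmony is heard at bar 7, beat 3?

Cadd9

Beat 3 of bar 7 is beat (7−1)×4 + 3 = 27 overall.
Running totals: Dadd9 ends at 3, F#m ends at 4, Fm ends at 6, E6 ends at 11, Fdim ends at 14, Abm ends at 19, E ends at 25, Cadd9 ends at 30.
Beat 27 falls within Cadd9.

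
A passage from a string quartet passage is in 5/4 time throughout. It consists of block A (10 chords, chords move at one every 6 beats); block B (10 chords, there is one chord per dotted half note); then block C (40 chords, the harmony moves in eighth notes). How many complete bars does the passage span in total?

22 bars

A: 10 × 6 = 60 beats = 12 bars.
B: 10 × 3 = 30 beats = 6 bars.
C: 40 × 0.5 = 20 beats = 4 bars.
Total: 12 + 6 + 4 = 22 bars.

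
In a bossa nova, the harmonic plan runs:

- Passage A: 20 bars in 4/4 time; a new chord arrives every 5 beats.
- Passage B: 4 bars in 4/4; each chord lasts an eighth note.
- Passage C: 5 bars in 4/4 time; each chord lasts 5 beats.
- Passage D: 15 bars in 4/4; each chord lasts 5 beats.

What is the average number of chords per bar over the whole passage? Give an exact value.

A: 20 bars of 4 beats is 80 beats; at 5 beats each that's 16 chords.
B: 4 bars of 4 beats is 16 beats; at 0.5 beats each that's 32 chords.
C: 5 bars of 4 beats is 20 beats; at 5 beats each that's 4 chords.
D: 15 bars of 4 beats is 60 beats; at 5 beats each that's 12 chords.
Overall: 64 chords over 44 bars → 64/44 = 16/11 chords per bar.

16/11 chords per bar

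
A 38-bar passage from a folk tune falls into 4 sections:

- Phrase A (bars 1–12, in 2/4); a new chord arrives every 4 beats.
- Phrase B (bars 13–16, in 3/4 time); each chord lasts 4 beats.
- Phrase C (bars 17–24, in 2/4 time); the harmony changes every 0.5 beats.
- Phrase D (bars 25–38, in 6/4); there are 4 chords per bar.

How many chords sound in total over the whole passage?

A: 12 bars × 2 beats = 24 beats; 4 beats/chord → 6 chords.
B: 4 bars × 3 beats = 12 beats; 4 beats/chord → 3 chords.
C: 8 bars × 2 beats = 16 beats; 0.5 beats/chord → 32 chords.
D: 14 bars × 6 beats = 84 beats; 1.5 beats/chord → 56 chords.
Total: 6 + 3 + 32 + 56 = 97.

97 chords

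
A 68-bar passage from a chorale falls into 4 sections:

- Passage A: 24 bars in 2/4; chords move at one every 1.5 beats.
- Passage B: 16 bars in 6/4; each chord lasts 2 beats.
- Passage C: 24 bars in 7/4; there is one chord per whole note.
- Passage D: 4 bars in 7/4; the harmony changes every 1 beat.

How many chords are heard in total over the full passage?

A has 48 beats and chords last 1.5 each, so 32 chords.
B has 96 beats and chords last 2 each, so 48 chords.
C has 168 beats and chords last 4 each, so 42 chords.
D has 28 beats and chords last 1 each, so 28 chords.
Total: 32 + 48 + 42 + 28 = 150.

150 chords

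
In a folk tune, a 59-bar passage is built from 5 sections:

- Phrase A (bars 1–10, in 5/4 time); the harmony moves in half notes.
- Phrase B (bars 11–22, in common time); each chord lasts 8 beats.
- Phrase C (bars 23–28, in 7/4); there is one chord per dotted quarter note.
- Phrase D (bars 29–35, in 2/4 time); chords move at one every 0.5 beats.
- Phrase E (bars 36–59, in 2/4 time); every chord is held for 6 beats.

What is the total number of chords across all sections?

95 chords

A has 50 beats and chords last 2 each, so 25 chords.
B has 48 beats and chords last 8 each, so 6 chords.
C has 42 beats and chords last 1.5 each, so 28 chords.
D has 14 beats and chords last 0.5 each, so 28 chords.
E has 48 beats and chords last 6 each, so 8 chords.
Total: 25 + 6 + 28 + 28 + 8 = 95.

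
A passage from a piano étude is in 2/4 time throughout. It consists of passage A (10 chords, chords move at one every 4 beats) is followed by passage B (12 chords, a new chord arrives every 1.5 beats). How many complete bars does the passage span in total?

A: 10 × 4 = 40 beats = 20 bars.
B: 12 × 1.5 = 18 beats = 9 bars.
Total: 20 + 9 = 29 bars.

29 bars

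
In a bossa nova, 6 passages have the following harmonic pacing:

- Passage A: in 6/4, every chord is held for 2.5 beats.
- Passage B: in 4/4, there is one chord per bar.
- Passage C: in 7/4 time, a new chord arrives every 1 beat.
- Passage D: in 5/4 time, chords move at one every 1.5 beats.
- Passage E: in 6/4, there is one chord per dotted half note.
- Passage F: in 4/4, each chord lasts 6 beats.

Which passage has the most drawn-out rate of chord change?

Passage F

A: 6 beats/bar ÷ 2.5 beats/chord = 2.4 chords/bar.
B: 4 beats/bar ÷ 4 beats/chord = 1 chord/bar.
C: 7 beats/bar ÷ 1 beat/chord = 7 chords/bar.
D: 5 beats/bar ÷ 1.5 beats/chord = 10/3 chords/bar.
E: 6 beats/bar ÷ 3 beats/chord = 2 chords/bar.
F: 4 beats/bar ÷ 6 beats/chord = 2/3 chords/bar.
Slowest is F at 2/3 chords/bar.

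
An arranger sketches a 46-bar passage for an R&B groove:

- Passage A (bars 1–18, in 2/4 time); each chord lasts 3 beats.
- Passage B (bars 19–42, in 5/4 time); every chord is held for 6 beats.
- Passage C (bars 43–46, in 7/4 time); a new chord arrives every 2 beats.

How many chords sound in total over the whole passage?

A has 36 beats and chords last 3 each, so 12 chords.
B has 120 beats and chords last 6 each, so 20 chords.
C has 28 beats and chords last 2 each, so 14 chords.
Total: 12 + 20 + 14 = 46.

46 chords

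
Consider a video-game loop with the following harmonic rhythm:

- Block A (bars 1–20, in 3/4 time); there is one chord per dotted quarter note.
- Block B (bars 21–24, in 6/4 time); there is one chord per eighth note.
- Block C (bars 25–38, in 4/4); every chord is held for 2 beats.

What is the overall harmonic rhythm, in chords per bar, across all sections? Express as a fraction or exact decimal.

58/19 chords per bar

A: 20 bars of 3 beats is 60 beats; at 1.5 beats each that's 40 chords.
B: 4 bars of 6 beats is 24 beats; at 0.5 beats each that's 48 chords.
C: 14 bars of 4 beats is 56 beats; at 2 beats each that's 28 chords.
Overall: 116 chords over 38 bars → 116/38 = 58/19 chords per bar.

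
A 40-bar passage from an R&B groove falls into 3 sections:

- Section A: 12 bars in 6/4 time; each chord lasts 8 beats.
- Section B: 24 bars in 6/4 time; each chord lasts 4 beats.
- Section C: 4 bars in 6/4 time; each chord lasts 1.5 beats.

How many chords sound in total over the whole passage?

61 chords

A: 12 bars × 6 beats = 72 beats; 8 beats/chord → 9 chords.
B: 24 bars × 6 beats = 144 beats; 4 beats/chord → 36 chords.
C: 4 bars × 6 beats = 24 beats; 1.5 beats/chord → 16 chords.
Total: 9 + 36 + 16 = 61.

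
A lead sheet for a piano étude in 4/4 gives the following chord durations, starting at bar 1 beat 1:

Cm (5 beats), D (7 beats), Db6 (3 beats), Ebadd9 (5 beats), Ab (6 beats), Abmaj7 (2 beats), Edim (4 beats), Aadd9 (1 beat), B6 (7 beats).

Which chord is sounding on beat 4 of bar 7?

Abmaj7

Beat 4 of bar 7 is beat (7−1)×4 + 4 = 28 overall.
Running totals: Cm ends at 5, D ends at 12, Db6 ends at 15, Ebadd9 ends at 20, Ab ends at 26, Abmaj7 ends at 28.
Beat 28 falls within Abmaj7.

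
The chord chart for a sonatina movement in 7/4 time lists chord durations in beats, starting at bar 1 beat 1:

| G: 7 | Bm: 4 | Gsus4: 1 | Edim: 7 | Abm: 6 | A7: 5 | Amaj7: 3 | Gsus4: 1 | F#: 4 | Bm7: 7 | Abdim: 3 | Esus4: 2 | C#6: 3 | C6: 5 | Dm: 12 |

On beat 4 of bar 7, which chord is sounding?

Abdim

Beat 4 of bar 7 is beat (7−1)×7 + 4 = 46 overall.
Running totals: G ends at 7, Bm ends at 11, Gsus4 ends at 12, Edim ends at 19, Abm ends at 25, A7 ends at 30, Amaj7 ends at 33, Gsus4 ends at 34, F# ends at 38, Bm7 ends at 45, Abdim ends at 48.
Beat 46 falls within Abdim.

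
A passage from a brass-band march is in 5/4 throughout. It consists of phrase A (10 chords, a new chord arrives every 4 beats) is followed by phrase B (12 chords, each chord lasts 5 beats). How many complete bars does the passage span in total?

20 bars

A: 10 × 4 = 40 beats = 8 bars.
B: 12 × 5 = 60 beats = 12 bars.
Total: 8 + 12 = 20 bars.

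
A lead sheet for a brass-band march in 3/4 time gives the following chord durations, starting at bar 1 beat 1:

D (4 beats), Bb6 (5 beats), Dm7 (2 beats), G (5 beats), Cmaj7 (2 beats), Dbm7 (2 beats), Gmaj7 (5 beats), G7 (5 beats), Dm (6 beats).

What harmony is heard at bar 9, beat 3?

Beat 3 of bar 9 is beat (9−1)×3 + 3 = 27 overall.
Running totals: D ends at 4, Bb6 ends at 9, Dm7 ends at 11, G ends at 16, Cmaj7 ends at 18, Dbm7 ends at 20, Gmaj7 ends at 25, G7 ends at 30.
Beat 27 falls within G7.

G7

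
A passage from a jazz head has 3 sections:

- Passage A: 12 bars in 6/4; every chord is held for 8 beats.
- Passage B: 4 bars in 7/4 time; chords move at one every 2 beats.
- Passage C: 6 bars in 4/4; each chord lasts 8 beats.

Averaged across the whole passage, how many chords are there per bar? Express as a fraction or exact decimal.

A: 12 bars of 6 beats is 72 beats; at 8 beats each that's 9 chords.
B: 4 bars of 7 beats is 28 beats; at 2 beats each that's 14 chords.
C: 6 bars of 4 beats is 24 beats; at 8 beats each that's 3 chords.
Overall: 26 chords over 22 bars → 26/22 = 13/11 chords per bar.

13/11 chords per bar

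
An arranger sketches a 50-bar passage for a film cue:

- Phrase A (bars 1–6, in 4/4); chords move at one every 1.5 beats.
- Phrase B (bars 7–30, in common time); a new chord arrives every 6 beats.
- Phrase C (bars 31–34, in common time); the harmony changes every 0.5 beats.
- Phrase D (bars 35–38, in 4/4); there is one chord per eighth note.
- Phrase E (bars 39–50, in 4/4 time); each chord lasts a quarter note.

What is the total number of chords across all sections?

144 chords

A: 6 bars × 4 beats = 24 beats; 1.5 beats/chord → 16 chords.
B: 24 bars × 4 beats = 96 beats; 6 beats/chord → 16 chords.
C: 4 bars × 4 beats = 16 beats; 0.5 beats/chord → 32 chords.
D: 4 bars × 4 beats = 16 beats; 0.5 beats/chord → 32 chords.
E: 12 bars × 4 beats = 48 beats; 1 beat/chord → 48 chords.
Total: 16 + 16 + 32 + 32 + 48 = 144.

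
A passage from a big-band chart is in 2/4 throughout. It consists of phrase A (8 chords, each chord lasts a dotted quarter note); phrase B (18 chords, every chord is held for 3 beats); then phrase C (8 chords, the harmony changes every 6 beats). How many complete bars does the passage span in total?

A: 8 × 1.5 = 12 beats = 6 bars.
B: 18 × 3 = 54 beats = 27 bars.
C: 8 × 6 = 48 beats = 24 bars.
Total: 6 + 27 + 24 = 57 bars.

57 bars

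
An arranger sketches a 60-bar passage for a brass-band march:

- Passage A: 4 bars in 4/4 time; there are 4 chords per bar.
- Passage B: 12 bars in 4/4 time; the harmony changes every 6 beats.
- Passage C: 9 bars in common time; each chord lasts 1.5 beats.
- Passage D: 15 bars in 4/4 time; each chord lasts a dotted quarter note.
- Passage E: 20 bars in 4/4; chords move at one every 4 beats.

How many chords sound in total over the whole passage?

A: 4 bars × 4 beats = 16 beats; 1 beat/chord → 16 chords.
B: 12 bars × 4 beats = 48 beats; 6 beats/chord → 8 chords.
C: 9 bars × 4 beats = 36 beats; 1.5 beats/chord → 24 chords.
D: 15 bars × 4 beats = 60 beats; 1.5 beats/chord → 40 chords.
E: 20 bars × 4 beats = 80 beats; 4 beats/chord → 20 chords.
Total: 16 + 8 + 24 + 40 + 20 = 108.

108 chords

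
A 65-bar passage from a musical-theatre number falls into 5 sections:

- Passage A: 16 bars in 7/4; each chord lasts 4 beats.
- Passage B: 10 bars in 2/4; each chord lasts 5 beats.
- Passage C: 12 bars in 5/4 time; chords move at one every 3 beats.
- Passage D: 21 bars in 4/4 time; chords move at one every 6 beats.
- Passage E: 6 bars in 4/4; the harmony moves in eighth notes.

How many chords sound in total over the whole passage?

114 chords

A: 16·7 = 112 beats, 112/4 = 28 chords.
B: 10·2 = 20 beats, 20/5 = 4 chords.
C: 12·5 = 60 beats, 60/3 = 20 chords.
D: 21·4 = 84 beats, 84/6 = 14 chords.
E: 6·4 = 24 beats, 24/0.5 = 48 chords.
Total: 28 + 4 + 20 + 14 + 48 = 114.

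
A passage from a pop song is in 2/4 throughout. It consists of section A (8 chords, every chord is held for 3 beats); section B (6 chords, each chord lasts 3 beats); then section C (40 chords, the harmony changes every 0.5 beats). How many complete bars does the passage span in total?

31 bars

A: 8 × 3 = 24 beats = 12 bars.
B: 6 × 3 = 18 beats = 9 bars.
C: 40 × 0.5 = 20 beats = 10 bars.
Total: 12 + 9 + 10 = 31 bars.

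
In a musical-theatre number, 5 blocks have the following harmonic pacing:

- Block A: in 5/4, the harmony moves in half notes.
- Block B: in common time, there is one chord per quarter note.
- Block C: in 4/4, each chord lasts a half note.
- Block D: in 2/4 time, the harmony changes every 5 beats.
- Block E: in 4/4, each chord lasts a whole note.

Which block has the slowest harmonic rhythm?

Block D

A: 5/2 = 2.5 chords/bar.
B: 4/1 = 4 chords/bar.
C: 4/2 = 2 chords/bar.
D: 2/5 = 0.4 chords/bar.
E: 4/4 = 1 chord/bar.
Slowest is D at 0.4 chords/bar.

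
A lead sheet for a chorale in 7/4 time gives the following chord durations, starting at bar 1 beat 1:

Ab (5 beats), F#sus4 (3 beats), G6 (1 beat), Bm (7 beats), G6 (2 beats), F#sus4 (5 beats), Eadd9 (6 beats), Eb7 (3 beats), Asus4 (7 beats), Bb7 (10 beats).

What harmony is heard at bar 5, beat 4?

Beat 4 of bar 5 is beat (5−1)×7 + 4 = 32 overall.
Running totals: Ab ends at 5, F#sus4 ends at 8, G6 ends at 9, Bm ends at 16, G6 ends at 18, F#sus4 ends at 23, Eadd9 ends at 29, Eb7 ends at 32.
Beat 32 falls within Eb7.

Eb7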